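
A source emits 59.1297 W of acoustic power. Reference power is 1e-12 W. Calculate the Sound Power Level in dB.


Given values:
  W = 59.1297 W
  W_ref = 1e-12 W
Formula: SWL = 10 * log10(W / W_ref)
Compute ratio: W / W_ref = 59129700000000
Compute log10: log10(59129700000000) = 13.771806
Multiply: SWL = 10 * 13.771806 = 137.72

137.72 dB


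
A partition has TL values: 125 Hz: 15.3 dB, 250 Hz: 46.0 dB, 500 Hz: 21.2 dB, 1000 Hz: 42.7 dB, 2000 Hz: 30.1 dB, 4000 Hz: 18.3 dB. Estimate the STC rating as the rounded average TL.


Given TL values at each frequency:
  125 Hz: 15.3 dB
  250 Hz: 46.0 dB
  500 Hz: 21.2 dB
  1000 Hz: 42.7 dB
  2000 Hz: 30.1 dB
  4000 Hz: 18.3 dB
Formula: STC ~ round(average of TL values)
Sum = 15.3 + 46.0 + 21.2 + 42.7 + 30.1 + 18.3 = 173.6
Average = 173.6 / 6 = 28.93
Rounded: 29

29


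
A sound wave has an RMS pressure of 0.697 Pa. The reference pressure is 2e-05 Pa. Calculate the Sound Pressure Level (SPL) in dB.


Given values:
  p = 0.697 Pa
  p_ref = 2e-05 Pa
Formula: SPL = 20 * log10(p / p_ref)
Compute ratio: p / p_ref = 0.697 / 2e-05 = 34850
Compute log10: log10(34850) = 4.542203
Multiply: SPL = 20 * 4.542203 = 90.84

90.84 dB


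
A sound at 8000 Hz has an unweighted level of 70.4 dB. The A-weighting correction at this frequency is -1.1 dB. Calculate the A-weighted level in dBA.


Given values:
  SPL = 70.4 dB
  A-weighting at 8000 Hz = -1.1 dB
Formula: L_A = SPL + A_weight
L_A = 70.4 + (-1.1)
L_A = 69.3

69.3 dBA


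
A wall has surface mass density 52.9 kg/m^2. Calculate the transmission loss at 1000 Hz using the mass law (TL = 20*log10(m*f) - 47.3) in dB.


Given values:
  m = 52.9 kg/m^2, f = 1000 Hz
Formula: TL = 20 * log10(m * f) - 47.3
Compute m * f = 52.9 * 1000 = 52900.0
Compute log10(52900.0) = 4.723456
Compute 20 * 4.723456 = 94.4691
TL = 94.4691 - 47.3 = 47.17

47.17 dB


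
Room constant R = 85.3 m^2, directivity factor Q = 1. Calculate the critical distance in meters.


Given values:
  R = 85.3 m^2, Q = 1
Formula: d_c = 0.141 * sqrt(Q * R)
Compute Q * R = 1 * 85.3 = 85.3
Compute sqrt(85.3) = 9.2358
d_c = 0.141 * 9.2358 = 1.302

1.302 m


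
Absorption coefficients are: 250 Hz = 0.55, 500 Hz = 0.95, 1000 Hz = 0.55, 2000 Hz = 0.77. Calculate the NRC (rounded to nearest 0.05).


Given values:
  a_250 = 0.55, a_500 = 0.95
  a_1000 = 0.55, a_2000 = 0.77
Formula: NRC = (a250 + a500 + a1000 + a2000) / 4
Sum = 0.55 + 0.95 + 0.55 + 0.77 = 2.82
NRC = 2.82 / 4 = 0.705
Rounded to nearest 0.05: 0.7

0.7


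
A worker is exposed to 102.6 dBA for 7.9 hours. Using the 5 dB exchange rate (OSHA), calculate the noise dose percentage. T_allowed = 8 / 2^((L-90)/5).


Given values:
  L = 102.6 dBA, T = 7.9 hours
Formula: T_allowed = 8 / 2^((L - 90) / 5)
Compute exponent: (102.6 - 90) / 5 = 2.52
Compute 2^(2.52) = 5.735821
T_allowed = 8 / 5.735821 = 1.394744 hours
Dose = (T / T_allowed) * 100
Dose = (7.9 / 1.394744) * 100 = 566.41

566.41 %


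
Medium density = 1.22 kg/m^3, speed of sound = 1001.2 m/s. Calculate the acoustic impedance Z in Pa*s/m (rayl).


Given values:
  rho = 1.22 kg/m^3
  c = 1001.2 m/s
Formula: Z = rho * c
Z = 1.22 * 1001.2
Z = 1221.46

1221.46 rayl


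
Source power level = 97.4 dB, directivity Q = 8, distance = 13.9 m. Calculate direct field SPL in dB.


Given values:
  Lw = 97.4 dB, Q = 8, r = 13.9 m
Formula: SPL = Lw + 10 * log10(Q / (4 * pi * r^2))
Compute 4 * pi * r^2 = 4 * pi * 13.9^2 = 2427.9485
Compute Q / denom = 8 / 2427.9485 = 0.00329496
Compute 10 * log10(0.00329496) = -24.8215
SPL = 97.4 + (-24.8215) = 72.58

72.58 dB


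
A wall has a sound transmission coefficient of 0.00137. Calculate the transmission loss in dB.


Given values:
  tau = 0.00137
Formula: TL = 10 * log10(1 / tau)
Compute 1 / tau = 1 / 0.00137 = 729.927
Compute log10(729.927) = 2.863279
TL = 10 * 2.863279 = 28.63

28.63 dB


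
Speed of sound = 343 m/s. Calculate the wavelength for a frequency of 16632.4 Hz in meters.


Given values:
  c = 343 m/s, f = 16632.4 Hz
Formula: lambda = c / f
lambda = 343 / 16632.4
lambda = 0.0206

0.0206 m


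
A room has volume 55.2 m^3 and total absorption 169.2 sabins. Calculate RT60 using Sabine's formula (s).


Given values:
  V = 55.2 m^3
  A = 169.2 sabins
Formula: RT60 = 0.161 * V / A
Numerator: 0.161 * 55.2 = 8.8872
RT60 = 8.8872 / 169.2 = 0.053

0.053 s


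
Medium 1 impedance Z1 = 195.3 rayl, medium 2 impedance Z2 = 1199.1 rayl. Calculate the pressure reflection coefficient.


Given values:
  Z1 = 195.3 rayl, Z2 = 1199.1 rayl
Formula: R = (Z2 - Z1) / (Z2 + Z1)
Numerator: Z2 - Z1 = 1199.1 - 195.3 = 1003.8
Denominator: Z2 + Z1 = 1199.1 + 195.3 = 1394.4
R = 1003.8 / 1394.4 = 0.7199

0.7199


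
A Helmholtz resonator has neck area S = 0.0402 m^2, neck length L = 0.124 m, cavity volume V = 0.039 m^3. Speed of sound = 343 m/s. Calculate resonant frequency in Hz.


Given values:
  S = 0.0402 m^2, L = 0.124 m, V = 0.039 m^3, c = 343 m/s
Formula: f = (c / (2*pi)) * sqrt(S / (V * L))
Compute V * L = 0.039 * 0.124 = 0.004836
Compute S / (V * L) = 0.0402 / 0.004836 = 8.3127
Compute sqrt(8.3127) = 2.883175
Compute c / (2*pi) = 343 / 6.283185 = 54.590148
f = 54.590148 * 2.883175 = 157.39

157.39 Hz


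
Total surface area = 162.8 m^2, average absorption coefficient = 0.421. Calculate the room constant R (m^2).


Given values:
  S = 162.8 m^2, alpha = 0.421
Formula: R = S * alpha / (1 - alpha)
Numerator: 162.8 * 0.421 = 68.5388
Denominator: 1 - 0.421 = 0.579
R = 68.5388 / 0.579 = 118.37

118.37 m^2


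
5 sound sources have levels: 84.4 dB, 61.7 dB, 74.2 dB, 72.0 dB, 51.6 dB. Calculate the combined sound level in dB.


Formula: L_total = 10 * log10( sum(10^(Li/10)) )
  Source 1: 10^(84.4/10) = 275422870.3338
  Source 2: 10^(61.7/10) = 1479108.3882
  Source 3: 10^(74.2/10) = 26302679.919
  Source 4: 10^(72.0/10) = 15848931.9246
  Source 5: 10^(51.6/10) = 144543.9771
Sum of linear values = 319198134.5427
L_total = 10 * log10(319198134.5427) = 85.04

85.04 dB


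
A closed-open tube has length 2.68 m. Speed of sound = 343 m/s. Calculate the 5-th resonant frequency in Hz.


Given values:
  Tube type: closed-open, L = 2.68 m, c = 343 m/s, n = 5
Formula: f_n = (2n - 1) * c / (4 * L)
Compute 2n - 1 = 2*5 - 1 = 9
Compute 4 * L = 4 * 2.68 = 10.72
f = 9 * 343 / 10.72
f = 287.97

287.97 Hz


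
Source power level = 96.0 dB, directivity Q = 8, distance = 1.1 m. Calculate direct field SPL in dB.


Given values:
  Lw = 96.0 dB, Q = 8, r = 1.1 m
Formula: SPL = Lw + 10 * log10(Q / (4 * pi * r^2))
Compute 4 * pi * r^2 = 4 * pi * 1.1^2 = 15.2053
Compute Q / denom = 8 / 15.2053 = 0.52613234
Compute 10 * log10(0.52613234) = -2.7891
SPL = 96.0 + (-2.7891) = 93.21

93.21 dB


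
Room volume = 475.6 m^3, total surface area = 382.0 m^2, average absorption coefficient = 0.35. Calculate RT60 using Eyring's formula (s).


Given values:
  V = 475.6 m^3, S = 382.0 m^2, alpha = 0.35
Formula: RT60 = 0.161 * V / (-S * ln(1 - alpha))
Compute ln(1 - 0.35) = ln(0.65) = -0.430783
Denominator: -382.0 * -0.430783 = 164.5591
Numerator: 0.161 * 475.6 = 76.5716
RT60 = 76.5716 / 164.5591 = 0.465

0.465 s


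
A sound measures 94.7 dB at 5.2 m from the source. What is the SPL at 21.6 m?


Given values:
  SPL1 = 94.7 dB, r1 = 5.2 m, r2 = 21.6 m
Formula: SPL2 = SPL1 - 20 * log10(r2 / r1)
Compute ratio: r2 / r1 = 21.6 / 5.2 = 4.1538
Compute log10: log10(4.1538) = 0.618446
Compute drop: 20 * 0.618446 = 12.3689
SPL2 = 94.7 - 12.3689 = 82.33

82.33 dB


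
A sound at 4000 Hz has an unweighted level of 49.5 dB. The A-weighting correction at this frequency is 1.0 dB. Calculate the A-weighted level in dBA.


Given values:
  SPL = 49.5 dB
  A-weighting at 4000 Hz = 1.0 dB
Formula: L_A = SPL + A_weight
L_A = 49.5 + (1.0)
L_A = 50.5

50.5 dBA


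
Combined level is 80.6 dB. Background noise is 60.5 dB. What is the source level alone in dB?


Given values:
  L_total = 80.6 dB, L_bg = 60.5 dB
Formula: L_source = 10 * log10(10^(L_total/10) - 10^(L_bg/10))
Convert to linear:
  10^(80.6/10) = 114815362.1497
  10^(60.5/10) = 1122018.4543
Difference: 114815362.1497 - 1122018.4543 = 113693343.6954
L_source = 10 * log10(113693343.6954) = 80.56

80.56 dB


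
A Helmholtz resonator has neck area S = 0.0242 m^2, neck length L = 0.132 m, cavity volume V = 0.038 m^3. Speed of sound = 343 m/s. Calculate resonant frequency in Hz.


Given values:
  S = 0.0242 m^2, L = 0.132 m, V = 0.038 m^3, c = 343 m/s
Formula: f = (c / (2*pi)) * sqrt(S / (V * L))
Compute V * L = 0.038 * 0.132 = 0.005016
Compute S / (V * L) = 0.0242 / 0.005016 = 4.8246
Compute sqrt(4.8246) = 2.196497
Compute c / (2*pi) = 343 / 6.283185 = 54.590148
f = 54.590148 * 2.196497 = 119.91

119.91 Hz


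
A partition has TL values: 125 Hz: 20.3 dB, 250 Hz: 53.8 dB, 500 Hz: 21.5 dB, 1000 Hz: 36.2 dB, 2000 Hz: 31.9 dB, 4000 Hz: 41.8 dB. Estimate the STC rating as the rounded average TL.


Given TL values at each frequency:
  125 Hz: 20.3 dB
  250 Hz: 53.8 dB
  500 Hz: 21.5 dB
  1000 Hz: 36.2 dB
  2000 Hz: 31.9 dB
  4000 Hz: 41.8 dB
Formula: STC ~ round(average of TL values)
Sum = 20.3 + 53.8 + 21.5 + 36.2 + 31.9 + 41.8 = 205.5
Average = 205.5 / 6 = 34.25
Rounded: 34

34


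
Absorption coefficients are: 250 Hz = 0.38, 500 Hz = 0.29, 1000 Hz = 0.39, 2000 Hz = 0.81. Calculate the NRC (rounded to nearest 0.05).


Given values:
  a_250 = 0.38, a_500 = 0.29
  a_1000 = 0.39, a_2000 = 0.81
Formula: NRC = (a250 + a500 + a1000 + a2000) / 4
Sum = 0.38 + 0.29 + 0.39 + 0.81 = 1.87
NRC = 1.87 / 4 = 0.4675
Rounded to nearest 0.05: 0.45

0.45


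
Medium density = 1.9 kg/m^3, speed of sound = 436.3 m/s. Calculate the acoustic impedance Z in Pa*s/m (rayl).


Given values:
  rho = 1.9 kg/m^3
  c = 436.3 m/s
Formula: Z = rho * c
Z = 1.9 * 436.3
Z = 828.97

828.97 rayl


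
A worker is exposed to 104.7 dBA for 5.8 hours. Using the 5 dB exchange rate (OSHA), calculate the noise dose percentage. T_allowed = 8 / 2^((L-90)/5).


Given values:
  L = 104.7 dBA, T = 5.8 hours
Formula: T_allowed = 8 / 2^((L - 90) / 5)
Compute exponent: (104.7 - 90) / 5 = 2.94
Compute 2^(2.94) = 7.674113
T_allowed = 8 / 7.674113 = 1.042466 hours
Dose = (T / T_allowed) * 100
Dose = (5.8 / 1.042466) * 100 = 556.37

556.37 %


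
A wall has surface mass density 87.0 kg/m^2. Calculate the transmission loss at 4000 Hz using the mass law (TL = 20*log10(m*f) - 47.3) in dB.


Given values:
  m = 87.0 kg/m^2, f = 4000 Hz
Formula: TL = 20 * log10(m * f) - 47.3
Compute m * f = 87.0 * 4000 = 348000.0
Compute log10(348000.0) = 5.541579
Compute 20 * 5.541579 = 110.8316
TL = 110.8316 - 47.3 = 63.53

63.53 dB


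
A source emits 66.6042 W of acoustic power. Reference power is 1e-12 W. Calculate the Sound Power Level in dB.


Given values:
  W = 66.6042 W
  W_ref = 1e-12 W
Formula: SWL = 10 * log10(W / W_ref)
Compute ratio: W / W_ref = 66604200000000
Compute log10: log10(66604200000000) = 13.823502
Multiply: SWL = 10 * 13.823502 = 138.24

138.24 dB


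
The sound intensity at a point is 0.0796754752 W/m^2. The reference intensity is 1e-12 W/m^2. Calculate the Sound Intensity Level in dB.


Given values:
  I = 0.0796754752 W/m^2
  I_ref = 1e-12 W/m^2
Formula: SIL = 10 * log10(I / I_ref)
Compute ratio: I / I_ref = 79675475200
Compute log10: log10(79675475200) = 10.901325
Multiply: SIL = 10 * 10.901325 = 109.01

109.01 dB


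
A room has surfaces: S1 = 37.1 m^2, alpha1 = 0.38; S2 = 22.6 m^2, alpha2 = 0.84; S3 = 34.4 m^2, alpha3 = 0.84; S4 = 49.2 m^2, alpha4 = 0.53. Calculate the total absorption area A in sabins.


Given surfaces:
  Surface 1: 37.1 * 0.38 = 14.098
  Surface 2: 22.6 * 0.84 = 18.984
  Surface 3: 34.4 * 0.84 = 28.896
  Surface 4: 49.2 * 0.53 = 26.076
Formula: A = sum(Si * alpha_i)
A = 14.098 + 18.984 + 28.896 + 26.076
A = 88.05

88.05 sabins


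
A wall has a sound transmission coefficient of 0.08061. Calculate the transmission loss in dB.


Given values:
  tau = 0.08061
Formula: TL = 10 * log10(1 / tau)
Compute 1 / tau = 1 / 0.08061 = 12.4054
Compute log10(12.4054) = 1.093611
TL = 10 * 1.093611 = 10.94

10.94 dB


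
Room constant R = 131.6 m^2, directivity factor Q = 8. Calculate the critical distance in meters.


Given values:
  R = 131.6 m^2, Q = 8
Formula: d_c = 0.141 * sqrt(Q * R)
Compute Q * R = 8 * 131.6 = 1052.8
Compute sqrt(1052.8) = 32.4469
d_c = 0.141 * 32.4469 = 4.575

4.575 m


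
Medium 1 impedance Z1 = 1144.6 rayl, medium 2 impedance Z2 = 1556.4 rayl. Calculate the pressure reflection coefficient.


Given values:
  Z1 = 1144.6 rayl, Z2 = 1556.4 rayl
Formula: R = (Z2 - Z1) / (Z2 + Z1)
Numerator: Z2 - Z1 = 1556.4 - 1144.6 = 411.8
Denominator: Z2 + Z1 = 1556.4 + 1144.6 = 2701.0
R = 411.8 / 2701.0 = 0.1525

0.1525


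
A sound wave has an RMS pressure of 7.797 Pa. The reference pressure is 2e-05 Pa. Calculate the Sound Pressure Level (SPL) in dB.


Given values:
  p = 7.797 Pa
  p_ref = 2e-05 Pa
Formula: SPL = 20 * log10(p / p_ref)
Compute ratio: p / p_ref = 7.797 / 2e-05 = 389850
Compute log10: log10(389850) = 5.590898
Multiply: SPL = 20 * 5.590898 = 111.82

111.82 dB


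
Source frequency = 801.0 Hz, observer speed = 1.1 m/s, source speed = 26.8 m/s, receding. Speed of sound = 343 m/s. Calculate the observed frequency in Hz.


Given values:
  f_s = 801.0 Hz, v_o = 1.1 m/s, v_s = 26.8 m/s
  Direction: receding
Formula: f_o = f_s * (c - v_o) / (c + v_s)
Numerator: c - v_o = 343 - 1.1 = 341.9
Denominator: c + v_s = 343 + 26.8 = 369.8
f_o = 801.0 * 341.9 / 369.8 = 740.57

740.57 Hz


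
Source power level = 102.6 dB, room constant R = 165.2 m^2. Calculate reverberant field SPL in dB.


Given values:
  Lw = 102.6 dB, R = 165.2 m^2
Formula: SPL = Lw + 10 * log10(4 / R)
Compute 4 / R = 4 / 165.2 = 0.024213
Compute 10 * log10(0.024213) = -16.1595
SPL = 102.6 + (-16.1595) = 86.44

86.44 dB


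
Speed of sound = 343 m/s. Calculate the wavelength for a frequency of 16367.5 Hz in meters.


Given values:
  c = 343 m/s, f = 16367.5 Hz
Formula: lambda = c / f
lambda = 343 / 16367.5
lambda = 0.021

0.021 m


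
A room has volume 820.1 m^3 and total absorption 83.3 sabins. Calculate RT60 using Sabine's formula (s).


Given values:
  V = 820.1 m^3
  A = 83.3 sabins
Formula: RT60 = 0.161 * V / A
Numerator: 0.161 * 820.1 = 132.0361
RT60 = 132.0361 / 83.3 = 1.585

1.585 s


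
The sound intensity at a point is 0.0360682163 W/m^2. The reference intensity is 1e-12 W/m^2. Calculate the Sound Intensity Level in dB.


Given values:
  I = 0.0360682163 W/m^2
  I_ref = 1e-12 W/m^2
Formula: SIL = 10 * log10(I / I_ref)
Compute ratio: I / I_ref = 36068216300
Compute log10: log10(36068216300) = 10.557125
Multiply: SIL = 10 * 10.557125 = 105.57

105.57 dB


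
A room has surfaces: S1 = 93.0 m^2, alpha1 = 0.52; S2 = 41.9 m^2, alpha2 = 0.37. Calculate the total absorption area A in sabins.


Given surfaces:
  Surface 1: 93.0 * 0.52 = 48.36
  Surface 2: 41.9 * 0.37 = 15.503
Formula: A = sum(Si * alpha_i)
A = 48.36 + 15.503
A = 63.86

63.86 sabins


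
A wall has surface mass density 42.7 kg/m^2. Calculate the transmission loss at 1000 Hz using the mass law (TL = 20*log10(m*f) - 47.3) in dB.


Given values:
  m = 42.7 kg/m^2, f = 1000 Hz
Formula: TL = 20 * log10(m * f) - 47.3
Compute m * f = 42.7 * 1000 = 42700.0
Compute log10(42700.0) = 4.630428
Compute 20 * 4.630428 = 92.6086
TL = 92.6086 - 47.3 = 45.31

45.31 dB


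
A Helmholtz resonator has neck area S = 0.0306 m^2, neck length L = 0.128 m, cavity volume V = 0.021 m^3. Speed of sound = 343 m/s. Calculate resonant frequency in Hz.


Given values:
  S = 0.0306 m^2, L = 0.128 m, V = 0.021 m^3, c = 343 m/s
Formula: f = (c / (2*pi)) * sqrt(S / (V * L))
Compute V * L = 0.021 * 0.128 = 0.002688
Compute S / (V * L) = 0.0306 / 0.002688 = 11.3839
Compute sqrt(11.3839) = 3.374004
Compute c / (2*pi) = 343 / 6.283185 = 54.590148
f = 54.590148 * 3.374004 = 184.19

184.19 Hz


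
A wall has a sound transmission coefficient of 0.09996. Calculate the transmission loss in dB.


Given values:
  tau = 0.09996
Formula: TL = 10 * log10(1 / tau)
Compute 1 / tau = 1 / 0.09996 = 10.004
Compute log10(10.004) = 1.000174
TL = 10 * 1.000174 = 10.0

10.0 dB


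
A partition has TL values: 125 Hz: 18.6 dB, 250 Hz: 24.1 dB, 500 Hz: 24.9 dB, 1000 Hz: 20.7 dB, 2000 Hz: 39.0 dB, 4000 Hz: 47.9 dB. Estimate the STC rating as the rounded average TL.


Given TL values at each frequency:
  125 Hz: 18.6 dB
  250 Hz: 24.1 dB
  500 Hz: 24.9 dB
  1000 Hz: 20.7 dB
  2000 Hz: 39.0 dB
  4000 Hz: 47.9 dB
Formula: STC ~ round(average of TL values)
Sum = 18.6 + 24.1 + 24.9 + 20.7 + 39.0 + 47.9 = 175.2
Average = 175.2 / 6 = 29.2
Rounded: 29

29


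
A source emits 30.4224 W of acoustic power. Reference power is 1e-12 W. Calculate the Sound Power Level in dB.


Given values:
  W = 30.4224 W
  W_ref = 1e-12 W
Formula: SWL = 10 * log10(W / W_ref)
Compute ratio: W / W_ref = 30422400000000
Compute log10: log10(30422400000000) = 13.483193
Multiply: SWL = 10 * 13.483193 = 134.83

134.83 dB


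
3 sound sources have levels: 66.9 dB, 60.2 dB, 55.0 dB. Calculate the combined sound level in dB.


Formula: L_total = 10 * log10( sum(10^(Li/10)) )
  Source 1: 10^(66.9/10) = 4897788.1937
  Source 2: 10^(60.2/10) = 1047128.5481
  Source 3: 10^(55.0/10) = 316227.766
Sum of linear values = 6261144.5078
L_total = 10 * log10(6261144.5078) = 67.97

67.97 dB


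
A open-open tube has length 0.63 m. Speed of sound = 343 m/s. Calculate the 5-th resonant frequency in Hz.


Given values:
  Tube type: open-open, L = 0.63 m, c = 343 m/s, n = 5
Formula: f_n = n * c / (2 * L)
Compute 2 * L = 2 * 0.63 = 1.26
f = 5 * 343 / 1.26
f = 1361.11

1361.11 Hz


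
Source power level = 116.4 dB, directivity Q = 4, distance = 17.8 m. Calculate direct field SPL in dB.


Given values:
  Lw = 116.4 dB, Q = 4, r = 17.8 m
Formula: SPL = Lw + 10 * log10(Q / (4 * pi * r^2))
Compute 4 * pi * r^2 = 4 * pi * 17.8^2 = 3981.5289
Compute Q / denom = 4 / 3981.5289 = 0.00100464
Compute 10 * log10(0.00100464) = -29.9799
SPL = 116.4 + (-29.9799) = 86.42

86.42 dB


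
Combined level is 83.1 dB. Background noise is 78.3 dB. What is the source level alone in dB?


Given values:
  L_total = 83.1 dB, L_bg = 78.3 dB
Formula: L_source = 10 * log10(10^(L_total/10) - 10^(L_bg/10))
Convert to linear:
  10^(83.1/10) = 204173794.467
  10^(78.3/10) = 67608297.5392
Difference: 204173794.467 - 67608297.5392 = 136565496.9278
L_source = 10 * log10(136565496.9278) = 81.35

81.35 dB


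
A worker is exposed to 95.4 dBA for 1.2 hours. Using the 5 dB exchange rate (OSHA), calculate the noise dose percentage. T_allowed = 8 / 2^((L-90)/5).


Given values:
  L = 95.4 dBA, T = 1.2 hours
Formula: T_allowed = 8 / 2^((L - 90) / 5)
Compute exponent: (95.4 - 90) / 5 = 1.08
Compute 2^(1.08) = 2.114036
T_allowed = 8 / 2.114036 = 3.784231 hours
Dose = (T / T_allowed) * 100
Dose = (1.2 / 3.784231) * 100 = 31.71

31.71 %


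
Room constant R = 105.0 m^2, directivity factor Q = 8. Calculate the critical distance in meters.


Given values:
  R = 105.0 m^2, Q = 8
Formula: d_c = 0.141 * sqrt(Q * R)
Compute Q * R = 8 * 105.0 = 840.0
Compute sqrt(840.0) = 28.9828
d_c = 0.141 * 28.9828 = 4.087

4.087 m


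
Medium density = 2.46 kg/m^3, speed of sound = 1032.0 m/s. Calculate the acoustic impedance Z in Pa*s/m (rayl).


Given values:
  rho = 2.46 kg/m^3
  c = 1032.0 m/s
Formula: Z = rho * c
Z = 2.46 * 1032.0
Z = 2538.72

2538.72 rayl


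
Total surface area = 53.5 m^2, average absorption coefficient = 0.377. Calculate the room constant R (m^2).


Given values:
  S = 53.5 m^2, alpha = 0.377
Formula: R = S * alpha / (1 - alpha)
Numerator: 53.5 * 0.377 = 20.1695
Denominator: 1 - 0.377 = 0.623
R = 20.1695 / 0.623 = 32.37

32.37 m^2


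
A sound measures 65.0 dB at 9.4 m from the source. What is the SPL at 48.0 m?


Given values:
  SPL1 = 65.0 dB, r1 = 9.4 m, r2 = 48.0 m
Formula: SPL2 = SPL1 - 20 * log10(r2 / r1)
Compute ratio: r2 / r1 = 48.0 / 9.4 = 5.1064
Compute log10: log10(5.1064) = 0.708115
Compute drop: 20 * 0.708115 = 14.1623
SPL2 = 65.0 - 14.1623 = 50.84

50.84 dB


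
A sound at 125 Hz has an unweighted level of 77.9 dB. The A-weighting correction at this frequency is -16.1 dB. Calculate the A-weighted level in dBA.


Given values:
  SPL = 77.9 dB
  A-weighting at 125 Hz = -16.1 dB
Formula: L_A = SPL + A_weight
L_A = 77.9 + (-16.1)
L_A = 61.8

61.8 dBA


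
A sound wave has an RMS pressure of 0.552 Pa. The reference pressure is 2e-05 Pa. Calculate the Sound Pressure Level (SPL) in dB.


Given values:
  p = 0.552 Pa
  p_ref = 2e-05 Pa
Formula: SPL = 20 * log10(p / p_ref)
Compute ratio: p / p_ref = 0.552 / 2e-05 = 27600
Compute log10: log10(27600) = 4.440909
Multiply: SPL = 20 * 4.440909 = 88.82

88.82 dB


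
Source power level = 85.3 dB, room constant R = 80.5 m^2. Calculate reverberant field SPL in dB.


Given values:
  Lw = 85.3 dB, R = 80.5 m^2
Formula: SPL = Lw + 10 * log10(4 / R)
Compute 4 / R = 4 / 80.5 = 0.049689
Compute 10 * log10(0.049689) = -13.0374
SPL = 85.3 + (-13.0374) = 72.26

72.26 dB


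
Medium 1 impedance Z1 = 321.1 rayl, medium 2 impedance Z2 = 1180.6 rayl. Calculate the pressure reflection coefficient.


Given values:
  Z1 = 321.1 rayl, Z2 = 1180.6 rayl
Formula: R = (Z2 - Z1) / (Z2 + Z1)
Numerator: Z2 - Z1 = 1180.6 - 321.1 = 859.5
Denominator: Z2 + Z1 = 1180.6 + 321.1 = 1501.7
R = 859.5 / 1501.7 = 0.5724

0.5724


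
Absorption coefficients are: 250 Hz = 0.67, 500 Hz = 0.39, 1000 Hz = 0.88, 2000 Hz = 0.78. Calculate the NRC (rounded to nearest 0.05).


Given values:
  a_250 = 0.67, a_500 = 0.39
  a_1000 = 0.88, a_2000 = 0.78
Formula: NRC = (a250 + a500 + a1000 + a2000) / 4
Sum = 0.67 + 0.39 + 0.88 + 0.78 = 2.72
NRC = 2.72 / 4 = 0.68
Rounded to nearest 0.05: 0.7

0.7


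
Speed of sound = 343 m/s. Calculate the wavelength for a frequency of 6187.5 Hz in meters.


Given values:
  c = 343 m/s, f = 6187.5 Hz
Formula: lambda = c / f
lambda = 343 / 6187.5
lambda = 0.0554

0.0554 m


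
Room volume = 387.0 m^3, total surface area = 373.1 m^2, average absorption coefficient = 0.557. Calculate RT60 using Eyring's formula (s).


Given values:
  V = 387.0 m^3, S = 373.1 m^2, alpha = 0.557
Formula: RT60 = 0.161 * V / (-S * ln(1 - alpha))
Compute ln(1 - 0.557) = ln(0.443) = -0.814186
Denominator: -373.1 * -0.814186 = 303.7728
Numerator: 0.161 * 387.0 = 62.307
RT60 = 62.307 / 303.7728 = 0.205

0.205 s


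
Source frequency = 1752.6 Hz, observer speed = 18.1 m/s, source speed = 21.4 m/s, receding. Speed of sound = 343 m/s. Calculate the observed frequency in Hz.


Given values:
  f_s = 1752.6 Hz, v_o = 18.1 m/s, v_s = 21.4 m/s
  Direction: receding
Formula: f_o = f_s * (c - v_o) / (c + v_s)
Numerator: c - v_o = 343 - 18.1 = 324.9
Denominator: c + v_s = 343 + 21.4 = 364.4
f_o = 1752.6 * 324.9 / 364.4 = 1562.62

1562.62 Hz


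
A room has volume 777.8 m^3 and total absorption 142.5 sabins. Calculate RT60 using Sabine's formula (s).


Given values:
  V = 777.8 m^3
  A = 142.5 sabins
Formula: RT60 = 0.161 * V / A
Numerator: 0.161 * 777.8 = 125.2258
RT60 = 125.2258 / 142.5 = 0.879

0.879 s


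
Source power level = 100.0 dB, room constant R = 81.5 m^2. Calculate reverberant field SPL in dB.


Given values:
  Lw = 100.0 dB, R = 81.5 m^2
Formula: SPL = Lw + 10 * log10(4 / R)
Compute 4 / R = 4 / 81.5 = 0.04908
Compute 10 * log10(0.04908) = -13.091
SPL = 100.0 + (-13.091) = 86.91

86.91 dB


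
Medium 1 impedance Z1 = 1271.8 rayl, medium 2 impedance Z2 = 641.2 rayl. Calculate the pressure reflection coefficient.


Given values:
  Z1 = 1271.8 rayl, Z2 = 641.2 rayl
Formula: R = (Z2 - Z1) / (Z2 + Z1)
Numerator: Z2 - Z1 = 641.2 - 1271.8 = -630.6
Denominator: Z2 + Z1 = 641.2 + 1271.8 = 1913.0
R = -630.6 / 1913.0 = -0.3296

-0.3296


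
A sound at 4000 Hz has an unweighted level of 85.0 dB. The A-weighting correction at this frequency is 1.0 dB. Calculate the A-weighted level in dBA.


Given values:
  SPL = 85.0 dB
  A-weighting at 4000 Hz = 1.0 dB
Formula: L_A = SPL + A_weight
L_A = 85.0 + (1.0)
L_A = 86.0

86.0 dBA


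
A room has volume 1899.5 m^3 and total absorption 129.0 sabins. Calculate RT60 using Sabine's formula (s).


Given values:
  V = 1899.5 m^3
  A = 129.0 sabins
Formula: RT60 = 0.161 * V / A
Numerator: 0.161 * 1899.5 = 305.8195
RT60 = 305.8195 / 129.0 = 2.371

2.371 s


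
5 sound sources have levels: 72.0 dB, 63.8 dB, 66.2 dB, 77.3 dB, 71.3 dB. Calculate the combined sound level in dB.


Formula: L_total = 10 * log10( sum(10^(Li/10)) )
  Source 1: 10^(72.0/10) = 15848931.9246
  Source 2: 10^(63.8/10) = 2398832.919
  Source 3: 10^(66.2/10) = 4168693.8347
  Source 4: 10^(77.3/10) = 53703179.637
  Source 5: 10^(71.3/10) = 13489628.8259
Sum of linear values = 89609267.1412
L_total = 10 * log10(89609267.1412) = 79.52

79.52 dB


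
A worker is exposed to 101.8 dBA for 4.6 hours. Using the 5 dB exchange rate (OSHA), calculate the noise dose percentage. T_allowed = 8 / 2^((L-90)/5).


Given values:
  L = 101.8 dBA, T = 4.6 hours
Formula: T_allowed = 8 / 2^((L - 90) / 5)
Compute exponent: (101.8 - 90) / 5 = 2.36
Compute 2^(2.36) = 5.133704
T_allowed = 8 / 5.133704 = 1.558329 hours
Dose = (T / T_allowed) * 100
Dose = (4.6 / 1.558329) * 100 = 295.19

295.19 %


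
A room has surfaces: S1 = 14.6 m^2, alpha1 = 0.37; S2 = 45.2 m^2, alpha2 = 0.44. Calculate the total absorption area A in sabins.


Given surfaces:
  Surface 1: 14.6 * 0.37 = 5.402
  Surface 2: 45.2 * 0.44 = 19.888
Formula: A = sum(Si * alpha_i)
A = 5.402 + 19.888
A = 25.29

25.29 sabins


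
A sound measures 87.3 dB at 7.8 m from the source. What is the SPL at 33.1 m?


Given values:
  SPL1 = 87.3 dB, r1 = 7.8 m, r2 = 33.1 m
Formula: SPL2 = SPL1 - 20 * log10(r2 / r1)
Compute ratio: r2 / r1 = 33.1 / 7.8 = 4.2436
Compute log10: log10(4.2436) = 0.627734
Compute drop: 20 * 0.627734 = 12.5547
SPL2 = 87.3 - 12.5547 = 74.75

74.75 dB


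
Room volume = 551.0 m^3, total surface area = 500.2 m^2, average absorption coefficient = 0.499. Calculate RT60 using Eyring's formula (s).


Given values:
  V = 551.0 m^3, S = 500.2 m^2, alpha = 0.499
Formula: RT60 = 0.161 * V / (-S * ln(1 - alpha))
Compute ln(1 - 0.499) = ln(0.501) = -0.691149
Denominator: -500.2 * -0.691149 = 345.7127
Numerator: 0.161 * 551.0 = 88.711
RT60 = 88.711 / 345.7127 = 0.257

0.257 s


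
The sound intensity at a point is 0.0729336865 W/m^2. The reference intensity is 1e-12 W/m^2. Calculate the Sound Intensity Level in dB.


Given values:
  I = 0.0729336865 W/m^2
  I_ref = 1e-12 W/m^2
Formula: SIL = 10 * log10(I / I_ref)
Compute ratio: I / I_ref = 72933686500
Compute log10: log10(72933686500) = 10.862928
Multiply: SIL = 10 * 10.862928 = 108.63

108.63 dB


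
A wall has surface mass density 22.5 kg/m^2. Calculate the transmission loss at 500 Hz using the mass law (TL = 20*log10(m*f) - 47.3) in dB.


Given values:
  m = 22.5 kg/m^2, f = 500 Hz
Formula: TL = 20 * log10(m * f) - 47.3
Compute m * f = 22.5 * 500 = 11250.0
Compute log10(11250.0) = 4.051153
Compute 20 * 4.051153 = 81.0231
TL = 81.0231 - 47.3 = 33.72

33.72 dB


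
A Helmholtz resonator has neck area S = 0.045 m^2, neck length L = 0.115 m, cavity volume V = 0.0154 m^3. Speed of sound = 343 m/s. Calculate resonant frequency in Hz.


Given values:
  S = 0.045 m^2, L = 0.115 m, V = 0.0154 m^3, c = 343 m/s
Formula: f = (c / (2*pi)) * sqrt(S / (V * L))
Compute V * L = 0.0154 * 0.115 = 0.001771
Compute S / (V * L) = 0.045 / 0.001771 = 25.4094
Compute sqrt(25.4094) = 5.040774
Compute c / (2*pi) = 343 / 6.283185 = 54.590148
f = 54.590148 * 5.040774 = 275.18

275.18 Hz


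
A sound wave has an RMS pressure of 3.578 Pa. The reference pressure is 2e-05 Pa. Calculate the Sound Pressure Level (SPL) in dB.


Given values:
  p = 3.578 Pa
  p_ref = 2e-05 Pa
Formula: SPL = 20 * log10(p / p_ref)
Compute ratio: p / p_ref = 3.578 / 2e-05 = 178900
Compute log10: log10(178900) = 5.25261
Multiply: SPL = 20 * 5.25261 = 105.05

105.05 dB


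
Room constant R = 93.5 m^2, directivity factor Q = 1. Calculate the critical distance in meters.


Given values:
  R = 93.5 m^2, Q = 1
Formula: d_c = 0.141 * sqrt(Q * R)
Compute Q * R = 1 * 93.5 = 93.5
Compute sqrt(93.5) = 9.6695
d_c = 0.141 * 9.6695 = 1.363

1.363 m


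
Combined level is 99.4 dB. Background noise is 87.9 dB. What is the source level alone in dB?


Given values:
  L_total = 99.4 dB, L_bg = 87.9 dB
Formula: L_source = 10 * log10(10^(L_total/10) - 10^(L_bg/10))
Convert to linear:
  10^(99.4/10) = 8709635899.5608
  10^(87.9/10) = 616595001.8615
Difference: 8709635899.5608 - 616595001.8615 = 8093040897.6993
L_source = 10 * log10(8093040897.6993) = 99.08

99.08 dB


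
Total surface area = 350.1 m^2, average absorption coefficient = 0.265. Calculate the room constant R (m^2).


Given values:
  S = 350.1 m^2, alpha = 0.265
Formula: R = S * alpha / (1 - alpha)
Numerator: 350.1 * 0.265 = 92.7765
Denominator: 1 - 0.265 = 0.735
R = 92.7765 / 0.735 = 126.23

126.23 m^2


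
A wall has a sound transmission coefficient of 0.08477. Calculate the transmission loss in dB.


Given values:
  tau = 0.08477
Formula: TL = 10 * log10(1 / tau)
Compute 1 / tau = 1 / 0.08477 = 11.7966
Compute log10(11.7966) = 1.071757
TL = 10 * 1.071757 = 10.72

10.72 dB


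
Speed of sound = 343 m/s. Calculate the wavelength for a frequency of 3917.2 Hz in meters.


Given values:
  c = 343 m/s, f = 3917.2 Hz
Formula: lambda = c / f
lambda = 343 / 3917.2
lambda = 0.0876

0.0876 m


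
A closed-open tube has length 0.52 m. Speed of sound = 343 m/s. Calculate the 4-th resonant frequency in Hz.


Given values:
  Tube type: closed-open, L = 0.52 m, c = 343 m/s, n = 4
Formula: f_n = (2n - 1) * c / (4 * L)
Compute 2n - 1 = 2*4 - 1 = 7
Compute 4 * L = 4 * 0.52 = 2.08
f = 7 * 343 / 2.08
f = 1154.33

1154.33 Hz


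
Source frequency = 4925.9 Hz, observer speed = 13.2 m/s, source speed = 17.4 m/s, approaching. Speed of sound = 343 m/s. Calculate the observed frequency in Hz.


Given values:
  f_s = 4925.9 Hz, v_o = 13.2 m/s, v_s = 17.4 m/s
  Direction: approaching
Formula: f_o = f_s * (c + v_o) / (c - v_s)
Numerator: c + v_o = 343 + 13.2 = 356.2
Denominator: c - v_s = 343 - 17.4 = 325.6
f_o = 4925.9 * 356.2 / 325.6 = 5388.84

5388.84 Hz


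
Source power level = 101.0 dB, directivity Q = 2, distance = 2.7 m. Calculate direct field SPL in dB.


Given values:
  Lw = 101.0 dB, Q = 2, r = 2.7 m
Formula: SPL = Lw + 10 * log10(Q / (4 * pi * r^2))
Compute 4 * pi * r^2 = 4 * pi * 2.7^2 = 91.6088
Compute Q / denom = 2 / 91.6088 = 0.02183196
Compute 10 * log10(0.02183196) = -16.6091
SPL = 101.0 + (-16.6091) = 84.39

84.39 dB


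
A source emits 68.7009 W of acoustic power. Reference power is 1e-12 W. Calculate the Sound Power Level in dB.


Given values:
  W = 68.7009 W
  W_ref = 1e-12 W
Formula: SWL = 10 * log10(W / W_ref)
Compute ratio: W / W_ref = 68700900000000
Compute log10: log10(68700900000000) = 13.836962
Multiply: SWL = 10 * 13.836962 = 138.37

138.37 dB


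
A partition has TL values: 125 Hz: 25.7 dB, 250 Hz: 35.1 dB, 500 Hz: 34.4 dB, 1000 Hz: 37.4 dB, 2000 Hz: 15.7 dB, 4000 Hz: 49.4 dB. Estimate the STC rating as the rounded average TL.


Given TL values at each frequency:
  125 Hz: 25.7 dB
  250 Hz: 35.1 dB
  500 Hz: 34.4 dB
  1000 Hz: 37.4 dB
  2000 Hz: 15.7 dB
  4000 Hz: 49.4 dB
Formula: STC ~ round(average of TL values)
Sum = 25.7 + 35.1 + 34.4 + 37.4 + 15.7 + 49.4 = 197.7
Average = 197.7 / 6 = 32.95
Rounded: 33

33


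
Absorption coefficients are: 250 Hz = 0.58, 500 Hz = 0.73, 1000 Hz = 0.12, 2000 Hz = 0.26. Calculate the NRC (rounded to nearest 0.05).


Given values:
  a_250 = 0.58, a_500 = 0.73
  a_1000 = 0.12, a_2000 = 0.26
Formula: NRC = (a250 + a500 + a1000 + a2000) / 4
Sum = 0.58 + 0.73 + 0.12 + 0.26 = 1.69
NRC = 1.69 / 4 = 0.4225
Rounded to nearest 0.05: 0.4

0.4


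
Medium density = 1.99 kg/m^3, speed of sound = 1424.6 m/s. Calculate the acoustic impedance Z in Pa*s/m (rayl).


Given values:
  rho = 1.99 kg/m^3
  c = 1424.6 m/s
Formula: Z = rho * c
Z = 1.99 * 1424.6
Z = 2834.95

2834.95 rayl


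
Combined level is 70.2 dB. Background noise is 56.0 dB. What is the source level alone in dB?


Given values:
  L_total = 70.2 dB, L_bg = 56.0 dB
Formula: L_source = 10 * log10(10^(L_total/10) - 10^(L_bg/10))
Convert to linear:
  10^(70.2/10) = 10471285.4805
  10^(56.0/10) = 398107.1706
Difference: 10471285.4805 - 398107.1706 = 10073178.3099
L_source = 10 * log10(10073178.3099) = 70.03

70.03 dB


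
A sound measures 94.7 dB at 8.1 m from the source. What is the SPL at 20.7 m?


Given values:
  SPL1 = 94.7 dB, r1 = 8.1 m, r2 = 20.7 m
Formula: SPL2 = SPL1 - 20 * log10(r2 / r1)
Compute ratio: r2 / r1 = 20.7 / 8.1 = 2.5556
Compute log10: log10(2.5556) = 0.407493
Compute drop: 20 * 0.407493 = 8.1499
SPL2 = 94.7 - 8.1499 = 86.55

86.55 dB


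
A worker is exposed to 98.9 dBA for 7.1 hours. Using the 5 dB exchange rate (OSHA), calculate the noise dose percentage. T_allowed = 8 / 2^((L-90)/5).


Given values:
  L = 98.9 dBA, T = 7.1 hours
Formula: T_allowed = 8 / 2^((L - 90) / 5)
Compute exponent: (98.9 - 90) / 5 = 1.78
Compute 2^(1.78) = 3.434262
T_allowed = 8 / 3.434262 = 2.329467 hours
Dose = (T / T_allowed) * 100
Dose = (7.1 / 2.329467) * 100 = 304.79

304.79 %


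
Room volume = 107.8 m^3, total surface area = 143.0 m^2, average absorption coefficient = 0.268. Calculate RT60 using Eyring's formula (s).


Given values:
  V = 107.8 m^3, S = 143.0 m^2, alpha = 0.268
Formula: RT60 = 0.161 * V / (-S * ln(1 - alpha))
Compute ln(1 - 0.268) = ln(0.732) = -0.311975
Denominator: -143.0 * -0.311975 = 44.6124
Numerator: 0.161 * 107.8 = 17.3558
RT60 = 17.3558 / 44.6124 = 0.389

0.389 s


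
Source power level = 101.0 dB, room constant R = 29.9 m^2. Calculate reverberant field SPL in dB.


Given values:
  Lw = 101.0 dB, R = 29.9 m^2
Formula: SPL = Lw + 10 * log10(4 / R)
Compute 4 / R = 4 / 29.9 = 0.133779
Compute 10 * log10(0.133779) = -8.7361
SPL = 101.0 + (-8.7361) = 92.26

92.26 dB


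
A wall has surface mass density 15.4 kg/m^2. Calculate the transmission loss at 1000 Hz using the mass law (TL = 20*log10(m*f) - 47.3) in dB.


Given values:
  m = 15.4 kg/m^2, f = 1000 Hz
Formula: TL = 20 * log10(m * f) - 47.3
Compute m * f = 15.4 * 1000 = 15400.0
Compute log10(15400.0) = 4.187521
Compute 20 * 4.187521 = 83.7504
TL = 83.7504 - 47.3 = 36.45

36.45 dB


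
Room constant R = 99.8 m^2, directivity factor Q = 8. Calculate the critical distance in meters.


Given values:
  R = 99.8 m^2, Q = 8
Formula: d_c = 0.141 * sqrt(Q * R)
Compute Q * R = 8 * 99.8 = 798.4
Compute sqrt(798.4) = 28.256
d_c = 0.141 * 28.256 = 3.984

3.984 m


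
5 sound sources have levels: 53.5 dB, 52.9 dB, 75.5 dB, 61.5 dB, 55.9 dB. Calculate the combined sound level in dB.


Formula: L_total = 10 * log10( sum(10^(Li/10)) )
  Source 1: 10^(53.5/10) = 223872.1139
  Source 2: 10^(52.9/10) = 194984.46
  Source 3: 10^(75.5/10) = 35481338.9234
  Source 4: 10^(61.5/10) = 1412537.5446
  Source 5: 10^(55.9/10) = 389045.145
Sum of linear values = 37701778.1869
L_total = 10 * log10(37701778.1869) = 75.76

75.76 dB


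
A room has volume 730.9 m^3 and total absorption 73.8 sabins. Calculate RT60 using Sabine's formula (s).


Given values:
  V = 730.9 m^3
  A = 73.8 sabins
Formula: RT60 = 0.161 * V / A
Numerator: 0.161 * 730.9 = 117.6749
RT60 = 117.6749 / 73.8 = 1.595

1.595 s


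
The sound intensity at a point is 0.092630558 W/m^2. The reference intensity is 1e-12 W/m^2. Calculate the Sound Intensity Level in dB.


Given values:
  I = 0.092630558 W/m^2
  I_ref = 1e-12 W/m^2
Formula: SIL = 10 * log10(I / I_ref)
Compute ratio: I / I_ref = 92630558000
Compute log10: log10(92630558000) = 10.966754
Multiply: SIL = 10 * 10.966754 = 109.67

109.67 dB


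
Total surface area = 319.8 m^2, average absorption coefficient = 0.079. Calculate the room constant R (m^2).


Given values:
  S = 319.8 m^2, alpha = 0.079
Formula: R = S * alpha / (1 - alpha)
Numerator: 319.8 * 0.079 = 25.2642
Denominator: 1 - 0.079 = 0.921
R = 25.2642 / 0.921 = 27.43

27.43 m^2


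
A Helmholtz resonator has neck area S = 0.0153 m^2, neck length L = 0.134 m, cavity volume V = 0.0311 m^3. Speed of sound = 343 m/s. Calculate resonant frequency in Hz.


Given values:
  S = 0.0153 m^2, L = 0.134 m, V = 0.0311 m^3, c = 343 m/s
Formula: f = (c / (2*pi)) * sqrt(S / (V * L))
Compute V * L = 0.0311 * 0.134 = 0.0041674
Compute S / (V * L) = 0.0153 / 0.0041674 = 3.6714
Compute sqrt(3.6714) = 1.91609
Compute c / (2*pi) = 343 / 6.283185 = 54.590148
f = 54.590148 * 1.91609 = 104.6

104.6 Hz


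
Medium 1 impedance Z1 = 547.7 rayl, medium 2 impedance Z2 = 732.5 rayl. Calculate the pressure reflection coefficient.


Given values:
  Z1 = 547.7 rayl, Z2 = 732.5 rayl
Formula: R = (Z2 - Z1) / (Z2 + Z1)
Numerator: Z2 - Z1 = 732.5 - 547.7 = 184.8
Denominator: Z2 + Z1 = 732.5 + 547.7 = 1280.2
R = 184.8 / 1280.2 = 0.1444

0.1444


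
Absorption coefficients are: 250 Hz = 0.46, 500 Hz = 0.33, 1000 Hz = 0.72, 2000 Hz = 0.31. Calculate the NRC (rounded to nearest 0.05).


Given values:
  a_250 = 0.46, a_500 = 0.33
  a_1000 = 0.72, a_2000 = 0.31
Formula: NRC = (a250 + a500 + a1000 + a2000) / 4
Sum = 0.46 + 0.33 + 0.72 + 0.31 = 1.82
NRC = 1.82 / 4 = 0.455
Rounded to nearest 0.05: 0.45

0.45


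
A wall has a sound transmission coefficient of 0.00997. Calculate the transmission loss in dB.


Given values:
  tau = 0.00997
Formula: TL = 10 * log10(1 / tau)
Compute 1 / tau = 1 / 0.00997 = 100.3009
Compute log10(100.3009) = 2.001305
TL = 10 * 2.001305 = 20.01

20.01 dB


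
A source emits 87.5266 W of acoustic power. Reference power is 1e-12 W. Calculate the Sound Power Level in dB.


Given values:
  W = 87.5266 W
  W_ref = 1e-12 W
Formula: SWL = 10 * log10(W / W_ref)
Compute ratio: W / W_ref = 87526600000000
Compute log10: log10(87526600000000) = 13.94214
Multiply: SWL = 10 * 13.94214 = 139.42

139.42 dB


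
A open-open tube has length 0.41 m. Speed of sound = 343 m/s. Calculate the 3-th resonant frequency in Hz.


Given values:
  Tube type: open-open, L = 0.41 m, c = 343 m/s, n = 3
Formula: f_n = n * c / (2 * L)
Compute 2 * L = 2 * 0.41 = 0.82
f = 3 * 343 / 0.82
f = 1254.88

1254.88 Hz


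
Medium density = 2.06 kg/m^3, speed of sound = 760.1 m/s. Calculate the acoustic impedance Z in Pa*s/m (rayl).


Given values:
  rho = 2.06 kg/m^3
  c = 760.1 m/s
Formula: Z = rho * c
Z = 2.06 * 760.1
Z = 1565.81

1565.81 rayl


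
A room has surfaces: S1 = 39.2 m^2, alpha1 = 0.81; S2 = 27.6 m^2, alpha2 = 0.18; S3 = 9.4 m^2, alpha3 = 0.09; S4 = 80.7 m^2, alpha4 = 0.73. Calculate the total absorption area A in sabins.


Given surfaces:
  Surface 1: 39.2 * 0.81 = 31.752
  Surface 2: 27.6 * 0.18 = 4.968
  Surface 3: 9.4 * 0.09 = 0.846
  Surface 4: 80.7 * 0.73 = 58.911
Formula: A = sum(Si * alpha_i)
A = 31.752 + 4.968 + 0.846 + 58.911
A = 96.48

96.48 sabins


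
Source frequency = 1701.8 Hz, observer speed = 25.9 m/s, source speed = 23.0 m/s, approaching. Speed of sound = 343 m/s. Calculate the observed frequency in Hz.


Given values:
  f_s = 1701.8 Hz, v_o = 25.9 m/s, v_s = 23.0 m/s
  Direction: approaching
Formula: f_o = f_s * (c + v_o) / (c - v_s)
Numerator: c + v_o = 343 + 25.9 = 368.9
Denominator: c - v_s = 343 - 23.0 = 320.0
f_o = 1701.8 * 368.9 / 320.0 = 1961.86

1961.86 Hz


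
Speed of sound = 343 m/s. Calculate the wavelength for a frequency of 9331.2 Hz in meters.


Given values:
  c = 343 m/s, f = 9331.2 Hz
Formula: lambda = c / f
lambda = 343 / 9331.2
lambda = 0.0368

0.0368 m


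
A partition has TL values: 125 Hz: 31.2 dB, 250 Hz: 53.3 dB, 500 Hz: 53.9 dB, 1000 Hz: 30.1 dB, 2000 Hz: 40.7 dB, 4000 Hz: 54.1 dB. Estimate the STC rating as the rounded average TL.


Given TL values at each frequency:
  125 Hz: 31.2 dB
  250 Hz: 53.3 dB
  500 Hz: 53.9 dB
  1000 Hz: 30.1 dB
  2000 Hz: 40.7 dB
  4000 Hz: 54.1 dB
Formula: STC ~ round(average of TL values)
Sum = 31.2 + 53.3 + 53.9 + 30.1 + 40.7 + 54.1 = 263.3
Average = 263.3 / 6 = 43.88
Rounded: 44

44
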